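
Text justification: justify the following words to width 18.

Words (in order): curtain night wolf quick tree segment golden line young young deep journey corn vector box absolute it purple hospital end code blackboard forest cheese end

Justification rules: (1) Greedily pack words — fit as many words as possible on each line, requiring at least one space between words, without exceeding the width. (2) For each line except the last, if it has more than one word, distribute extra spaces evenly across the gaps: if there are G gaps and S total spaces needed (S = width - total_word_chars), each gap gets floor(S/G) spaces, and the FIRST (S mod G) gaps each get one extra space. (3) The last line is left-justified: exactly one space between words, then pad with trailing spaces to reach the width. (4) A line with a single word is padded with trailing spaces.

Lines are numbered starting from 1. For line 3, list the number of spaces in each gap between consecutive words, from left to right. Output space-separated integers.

Answer: 2 1

Derivation:
Line 1: ['curtain', 'night', 'wolf'] (min_width=18, slack=0)
Line 2: ['quick', 'tree', 'segment'] (min_width=18, slack=0)
Line 3: ['golden', 'line', 'young'] (min_width=17, slack=1)
Line 4: ['young', 'deep', 'journey'] (min_width=18, slack=0)
Line 5: ['corn', 'vector', 'box'] (min_width=15, slack=3)
Line 6: ['absolute', 'it', 'purple'] (min_width=18, slack=0)
Line 7: ['hospital', 'end', 'code'] (min_width=17, slack=1)
Line 8: ['blackboard', 'forest'] (min_width=17, slack=1)
Line 9: ['cheese', 'end'] (min_width=10, slack=8)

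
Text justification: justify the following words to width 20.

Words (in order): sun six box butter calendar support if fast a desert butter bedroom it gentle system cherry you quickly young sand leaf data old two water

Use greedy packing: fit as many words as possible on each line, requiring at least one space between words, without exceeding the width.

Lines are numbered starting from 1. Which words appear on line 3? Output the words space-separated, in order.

Line 1: ['sun', 'six', 'box', 'butter'] (min_width=18, slack=2)
Line 2: ['calendar', 'support', 'if'] (min_width=19, slack=1)
Line 3: ['fast', 'a', 'desert', 'butter'] (min_width=20, slack=0)
Line 4: ['bedroom', 'it', 'gentle'] (min_width=17, slack=3)
Line 5: ['system', 'cherry', 'you'] (min_width=17, slack=3)
Line 6: ['quickly', 'young', 'sand'] (min_width=18, slack=2)
Line 7: ['leaf', 'data', 'old', 'two'] (min_width=17, slack=3)
Line 8: ['water'] (min_width=5, slack=15)

Answer: fast a desert butter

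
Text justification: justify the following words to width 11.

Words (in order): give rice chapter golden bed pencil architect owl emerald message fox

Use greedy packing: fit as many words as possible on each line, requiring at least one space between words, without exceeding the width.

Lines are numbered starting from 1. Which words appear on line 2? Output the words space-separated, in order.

Line 1: ['give', 'rice'] (min_width=9, slack=2)
Line 2: ['chapter'] (min_width=7, slack=4)
Line 3: ['golden', 'bed'] (min_width=10, slack=1)
Line 4: ['pencil'] (min_width=6, slack=5)
Line 5: ['architect'] (min_width=9, slack=2)
Line 6: ['owl', 'emerald'] (min_width=11, slack=0)
Line 7: ['message', 'fox'] (min_width=11, slack=0)

Answer: chapter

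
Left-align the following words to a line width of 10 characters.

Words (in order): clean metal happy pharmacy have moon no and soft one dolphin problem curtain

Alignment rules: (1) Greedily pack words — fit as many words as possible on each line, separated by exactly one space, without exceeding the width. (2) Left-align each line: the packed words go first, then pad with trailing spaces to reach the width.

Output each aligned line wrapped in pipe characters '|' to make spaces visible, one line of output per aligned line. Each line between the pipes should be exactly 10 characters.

Line 1: ['clean'] (min_width=5, slack=5)
Line 2: ['metal'] (min_width=5, slack=5)
Line 3: ['happy'] (min_width=5, slack=5)
Line 4: ['pharmacy'] (min_width=8, slack=2)
Line 5: ['have', 'moon'] (min_width=9, slack=1)
Line 6: ['no', 'and'] (min_width=6, slack=4)
Line 7: ['soft', 'one'] (min_width=8, slack=2)
Line 8: ['dolphin'] (min_width=7, slack=3)
Line 9: ['problem'] (min_width=7, slack=3)
Line 10: ['curtain'] (min_width=7, slack=3)

Answer: |clean     |
|metal     |
|happy     |
|pharmacy  |
|have moon |
|no and    |
|soft one  |
|dolphin   |
|problem   |
|curtain   |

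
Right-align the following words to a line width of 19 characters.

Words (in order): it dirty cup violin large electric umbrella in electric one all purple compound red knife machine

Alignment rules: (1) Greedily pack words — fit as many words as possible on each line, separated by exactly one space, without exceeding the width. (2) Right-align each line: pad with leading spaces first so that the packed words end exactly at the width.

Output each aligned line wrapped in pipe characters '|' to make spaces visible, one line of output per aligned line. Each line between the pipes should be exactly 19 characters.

Line 1: ['it', 'dirty', 'cup', 'violin'] (min_width=19, slack=0)
Line 2: ['large', 'electric'] (min_width=14, slack=5)
Line 3: ['umbrella', 'in'] (min_width=11, slack=8)
Line 4: ['electric', 'one', 'all'] (min_width=16, slack=3)
Line 5: ['purple', 'compound', 'red'] (min_width=19, slack=0)
Line 6: ['knife', 'machine'] (min_width=13, slack=6)

Answer: |it dirty cup violin|
|     large electric|
|        umbrella in|
|   electric one all|
|purple compound red|
|      knife machine|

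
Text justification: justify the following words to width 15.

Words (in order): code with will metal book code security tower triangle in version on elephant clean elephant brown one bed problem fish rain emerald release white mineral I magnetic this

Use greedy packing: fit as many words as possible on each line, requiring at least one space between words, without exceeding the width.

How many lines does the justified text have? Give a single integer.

Answer: 12

Derivation:
Line 1: ['code', 'with', 'will'] (min_width=14, slack=1)
Line 2: ['metal', 'book', 'code'] (min_width=15, slack=0)
Line 3: ['security', 'tower'] (min_width=14, slack=1)
Line 4: ['triangle', 'in'] (min_width=11, slack=4)
Line 5: ['version', 'on'] (min_width=10, slack=5)
Line 6: ['elephant', 'clean'] (min_width=14, slack=1)
Line 7: ['elephant', 'brown'] (min_width=14, slack=1)
Line 8: ['one', 'bed', 'problem'] (min_width=15, slack=0)
Line 9: ['fish', 'rain'] (min_width=9, slack=6)
Line 10: ['emerald', 'release'] (min_width=15, slack=0)
Line 11: ['white', 'mineral', 'I'] (min_width=15, slack=0)
Line 12: ['magnetic', 'this'] (min_width=13, slack=2)
Total lines: 12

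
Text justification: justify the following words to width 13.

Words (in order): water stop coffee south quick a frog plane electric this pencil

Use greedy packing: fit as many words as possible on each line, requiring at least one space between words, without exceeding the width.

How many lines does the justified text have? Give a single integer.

Line 1: ['water', 'stop'] (min_width=10, slack=3)
Line 2: ['coffee', 'south'] (min_width=12, slack=1)
Line 3: ['quick', 'a', 'frog'] (min_width=12, slack=1)
Line 4: ['plane'] (min_width=5, slack=8)
Line 5: ['electric', 'this'] (min_width=13, slack=0)
Line 6: ['pencil'] (min_width=6, slack=7)
Total lines: 6

Answer: 6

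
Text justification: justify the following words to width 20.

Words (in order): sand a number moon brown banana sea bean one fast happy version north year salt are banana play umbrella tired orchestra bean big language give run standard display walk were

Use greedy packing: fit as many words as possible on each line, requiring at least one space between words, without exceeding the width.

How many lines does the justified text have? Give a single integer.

Line 1: ['sand', 'a', 'number', 'moon'] (min_width=18, slack=2)
Line 2: ['brown', 'banana', 'sea'] (min_width=16, slack=4)
Line 3: ['bean', 'one', 'fast', 'happy'] (min_width=19, slack=1)
Line 4: ['version', 'north', 'year'] (min_width=18, slack=2)
Line 5: ['salt', 'are', 'banana', 'play'] (min_width=20, slack=0)
Line 6: ['umbrella', 'tired'] (min_width=14, slack=6)
Line 7: ['orchestra', 'bean', 'big'] (min_width=18, slack=2)
Line 8: ['language', 'give', 'run'] (min_width=17, slack=3)
Line 9: ['standard', 'display'] (min_width=16, slack=4)
Line 10: ['walk', 'were'] (min_width=9, slack=11)
Total lines: 10

Answer: 10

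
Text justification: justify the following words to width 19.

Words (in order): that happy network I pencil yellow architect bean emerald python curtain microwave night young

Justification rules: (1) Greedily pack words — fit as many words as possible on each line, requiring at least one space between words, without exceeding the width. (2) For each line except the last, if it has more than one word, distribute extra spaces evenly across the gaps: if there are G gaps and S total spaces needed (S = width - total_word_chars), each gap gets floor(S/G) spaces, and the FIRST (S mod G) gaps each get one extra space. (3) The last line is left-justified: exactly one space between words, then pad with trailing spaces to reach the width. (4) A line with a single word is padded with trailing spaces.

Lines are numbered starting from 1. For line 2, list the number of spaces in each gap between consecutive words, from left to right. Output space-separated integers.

Answer: 3 3

Derivation:
Line 1: ['that', 'happy', 'network'] (min_width=18, slack=1)
Line 2: ['I', 'pencil', 'yellow'] (min_width=15, slack=4)
Line 3: ['architect', 'bean'] (min_width=14, slack=5)
Line 4: ['emerald', 'python'] (min_width=14, slack=5)
Line 5: ['curtain', 'microwave'] (min_width=17, slack=2)
Line 6: ['night', 'young'] (min_width=11, slack=8)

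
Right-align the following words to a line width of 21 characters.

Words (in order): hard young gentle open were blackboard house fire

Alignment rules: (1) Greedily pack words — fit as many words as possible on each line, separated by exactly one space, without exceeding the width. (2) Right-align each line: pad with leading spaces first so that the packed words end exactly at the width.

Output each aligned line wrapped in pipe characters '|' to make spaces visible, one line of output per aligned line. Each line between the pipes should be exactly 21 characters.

Line 1: ['hard', 'young', 'gentle'] (min_width=17, slack=4)
Line 2: ['open', 'were', 'blackboard'] (min_width=20, slack=1)
Line 3: ['house', 'fire'] (min_width=10, slack=11)

Answer: |    hard young gentle|
| open were blackboard|
|           house fire|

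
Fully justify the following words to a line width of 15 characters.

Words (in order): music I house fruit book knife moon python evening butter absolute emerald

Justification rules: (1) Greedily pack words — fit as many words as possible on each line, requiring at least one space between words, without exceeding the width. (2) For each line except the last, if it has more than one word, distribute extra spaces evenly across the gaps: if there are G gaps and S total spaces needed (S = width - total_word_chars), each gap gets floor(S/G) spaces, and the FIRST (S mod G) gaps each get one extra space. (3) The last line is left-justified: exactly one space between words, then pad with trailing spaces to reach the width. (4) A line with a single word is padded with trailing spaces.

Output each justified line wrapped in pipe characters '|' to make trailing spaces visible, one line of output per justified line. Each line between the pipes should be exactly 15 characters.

Answer: |music  I  house|
|fruit      book|
|knife      moon|
|python  evening|
|butter absolute|
|emerald        |

Derivation:
Line 1: ['music', 'I', 'house'] (min_width=13, slack=2)
Line 2: ['fruit', 'book'] (min_width=10, slack=5)
Line 3: ['knife', 'moon'] (min_width=10, slack=5)
Line 4: ['python', 'evening'] (min_width=14, slack=1)
Line 5: ['butter', 'absolute'] (min_width=15, slack=0)
Line 6: ['emerald'] (min_width=7, slack=8)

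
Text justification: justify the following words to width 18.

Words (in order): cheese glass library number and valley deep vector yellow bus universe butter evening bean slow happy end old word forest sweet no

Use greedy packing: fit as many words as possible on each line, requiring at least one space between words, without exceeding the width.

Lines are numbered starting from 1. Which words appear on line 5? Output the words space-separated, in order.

Answer: universe butter

Derivation:
Line 1: ['cheese', 'glass'] (min_width=12, slack=6)
Line 2: ['library', 'number', 'and'] (min_width=18, slack=0)
Line 3: ['valley', 'deep', 'vector'] (min_width=18, slack=0)
Line 4: ['yellow', 'bus'] (min_width=10, slack=8)
Line 5: ['universe', 'butter'] (min_width=15, slack=3)
Line 6: ['evening', 'bean', 'slow'] (min_width=17, slack=1)
Line 7: ['happy', 'end', 'old', 'word'] (min_width=18, slack=0)
Line 8: ['forest', 'sweet', 'no'] (min_width=15, slack=3)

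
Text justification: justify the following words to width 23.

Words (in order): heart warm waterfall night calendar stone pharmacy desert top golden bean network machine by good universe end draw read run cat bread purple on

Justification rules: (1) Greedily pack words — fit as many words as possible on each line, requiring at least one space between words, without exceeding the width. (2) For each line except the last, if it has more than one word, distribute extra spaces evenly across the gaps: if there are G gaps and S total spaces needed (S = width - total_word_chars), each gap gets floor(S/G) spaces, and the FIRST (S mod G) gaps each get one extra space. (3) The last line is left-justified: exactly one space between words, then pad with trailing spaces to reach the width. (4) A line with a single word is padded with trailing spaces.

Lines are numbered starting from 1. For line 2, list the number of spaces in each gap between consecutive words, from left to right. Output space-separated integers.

Answer: 3 2

Derivation:
Line 1: ['heart', 'warm', 'waterfall'] (min_width=20, slack=3)
Line 2: ['night', 'calendar', 'stone'] (min_width=20, slack=3)
Line 3: ['pharmacy', 'desert', 'top'] (min_width=19, slack=4)
Line 4: ['golden', 'bean', 'network'] (min_width=19, slack=4)
Line 5: ['machine', 'by', 'good'] (min_width=15, slack=8)
Line 6: ['universe', 'end', 'draw', 'read'] (min_width=22, slack=1)
Line 7: ['run', 'cat', 'bread', 'purple', 'on'] (min_width=23, slack=0)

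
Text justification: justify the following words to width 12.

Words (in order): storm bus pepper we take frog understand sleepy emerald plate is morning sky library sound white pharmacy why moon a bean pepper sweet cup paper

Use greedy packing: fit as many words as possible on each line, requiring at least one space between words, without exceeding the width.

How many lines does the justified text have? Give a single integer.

Line 1: ['storm', 'bus'] (min_width=9, slack=3)
Line 2: ['pepper', 'we'] (min_width=9, slack=3)
Line 3: ['take', 'frog'] (min_width=9, slack=3)
Line 4: ['understand'] (min_width=10, slack=2)
Line 5: ['sleepy'] (min_width=6, slack=6)
Line 6: ['emerald'] (min_width=7, slack=5)
Line 7: ['plate', 'is'] (min_width=8, slack=4)
Line 8: ['morning', 'sky'] (min_width=11, slack=1)
Line 9: ['library'] (min_width=7, slack=5)
Line 10: ['sound', 'white'] (min_width=11, slack=1)
Line 11: ['pharmacy', 'why'] (min_width=12, slack=0)
Line 12: ['moon', 'a', 'bean'] (min_width=11, slack=1)
Line 13: ['pepper', 'sweet'] (min_width=12, slack=0)
Line 14: ['cup', 'paper'] (min_width=9, slack=3)
Total lines: 14

Answer: 14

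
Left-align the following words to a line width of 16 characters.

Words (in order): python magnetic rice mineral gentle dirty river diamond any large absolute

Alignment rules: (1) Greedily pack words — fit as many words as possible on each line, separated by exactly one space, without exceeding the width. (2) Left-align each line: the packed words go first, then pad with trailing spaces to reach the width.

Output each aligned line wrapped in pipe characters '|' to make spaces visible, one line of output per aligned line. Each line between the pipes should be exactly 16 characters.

Answer: |python magnetic |
|rice mineral    |
|gentle dirty    |
|river diamond   |
|any large       |
|absolute        |

Derivation:
Line 1: ['python', 'magnetic'] (min_width=15, slack=1)
Line 2: ['rice', 'mineral'] (min_width=12, slack=4)
Line 3: ['gentle', 'dirty'] (min_width=12, slack=4)
Line 4: ['river', 'diamond'] (min_width=13, slack=3)
Line 5: ['any', 'large'] (min_width=9, slack=7)
Line 6: ['absolute'] (min_width=8, slack=8)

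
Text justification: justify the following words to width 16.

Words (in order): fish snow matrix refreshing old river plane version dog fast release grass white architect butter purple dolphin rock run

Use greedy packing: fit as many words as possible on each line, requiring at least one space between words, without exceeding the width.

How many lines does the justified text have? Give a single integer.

Line 1: ['fish', 'snow', 'matrix'] (min_width=16, slack=0)
Line 2: ['refreshing', 'old'] (min_width=14, slack=2)
Line 3: ['river', 'plane'] (min_width=11, slack=5)
Line 4: ['version', 'dog', 'fast'] (min_width=16, slack=0)
Line 5: ['release', 'grass'] (min_width=13, slack=3)
Line 6: ['white', 'architect'] (min_width=15, slack=1)
Line 7: ['butter', 'purple'] (min_width=13, slack=3)
Line 8: ['dolphin', 'rock', 'run'] (min_width=16, slack=0)
Total lines: 8

Answer: 8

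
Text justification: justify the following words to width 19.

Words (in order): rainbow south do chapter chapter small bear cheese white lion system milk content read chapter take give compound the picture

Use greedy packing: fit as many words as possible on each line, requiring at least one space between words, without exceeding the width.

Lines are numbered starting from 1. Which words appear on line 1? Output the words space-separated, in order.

Answer: rainbow south do

Derivation:
Line 1: ['rainbow', 'south', 'do'] (min_width=16, slack=3)
Line 2: ['chapter', 'chapter'] (min_width=15, slack=4)
Line 3: ['small', 'bear', 'cheese'] (min_width=17, slack=2)
Line 4: ['white', 'lion', 'system'] (min_width=17, slack=2)
Line 5: ['milk', 'content', 'read'] (min_width=17, slack=2)
Line 6: ['chapter', 'take', 'give'] (min_width=17, slack=2)
Line 7: ['compound', 'the'] (min_width=12, slack=7)
Line 8: ['picture'] (min_width=7, slack=12)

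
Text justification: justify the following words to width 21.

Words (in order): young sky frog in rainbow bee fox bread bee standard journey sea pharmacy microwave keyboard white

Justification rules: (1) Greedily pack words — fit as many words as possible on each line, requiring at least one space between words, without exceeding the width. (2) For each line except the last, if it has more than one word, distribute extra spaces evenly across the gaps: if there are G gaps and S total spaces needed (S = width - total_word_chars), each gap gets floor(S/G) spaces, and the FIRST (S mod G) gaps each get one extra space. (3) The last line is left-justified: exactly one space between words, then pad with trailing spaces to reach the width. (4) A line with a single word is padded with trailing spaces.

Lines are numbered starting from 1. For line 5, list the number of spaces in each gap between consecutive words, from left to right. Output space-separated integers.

Line 1: ['young', 'sky', 'frog', 'in'] (min_width=17, slack=4)
Line 2: ['rainbow', 'bee', 'fox', 'bread'] (min_width=21, slack=0)
Line 3: ['bee', 'standard', 'journey'] (min_width=20, slack=1)
Line 4: ['sea', 'pharmacy'] (min_width=12, slack=9)
Line 5: ['microwave', 'keyboard'] (min_width=18, slack=3)
Line 6: ['white'] (min_width=5, slack=16)

Answer: 4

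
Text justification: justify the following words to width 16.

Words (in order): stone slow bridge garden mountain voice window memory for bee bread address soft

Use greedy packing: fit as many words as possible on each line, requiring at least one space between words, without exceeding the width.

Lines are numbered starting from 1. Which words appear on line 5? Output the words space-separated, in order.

Answer: for bee bread

Derivation:
Line 1: ['stone', 'slow'] (min_width=10, slack=6)
Line 2: ['bridge', 'garden'] (min_width=13, slack=3)
Line 3: ['mountain', 'voice'] (min_width=14, slack=2)
Line 4: ['window', 'memory'] (min_width=13, slack=3)
Line 5: ['for', 'bee', 'bread'] (min_width=13, slack=3)
Line 6: ['address', 'soft'] (min_width=12, slack=4)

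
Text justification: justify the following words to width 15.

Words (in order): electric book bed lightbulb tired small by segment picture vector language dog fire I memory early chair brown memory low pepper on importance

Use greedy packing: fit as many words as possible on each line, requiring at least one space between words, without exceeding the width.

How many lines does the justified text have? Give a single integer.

Answer: 11

Derivation:
Line 1: ['electric', 'book'] (min_width=13, slack=2)
Line 2: ['bed', 'lightbulb'] (min_width=13, slack=2)
Line 3: ['tired', 'small', 'by'] (min_width=14, slack=1)
Line 4: ['segment', 'picture'] (min_width=15, slack=0)
Line 5: ['vector', 'language'] (min_width=15, slack=0)
Line 6: ['dog', 'fire', 'I'] (min_width=10, slack=5)
Line 7: ['memory', 'early'] (min_width=12, slack=3)
Line 8: ['chair', 'brown'] (min_width=11, slack=4)
Line 9: ['memory', 'low'] (min_width=10, slack=5)
Line 10: ['pepper', 'on'] (min_width=9, slack=6)
Line 11: ['importance'] (min_width=10, slack=5)
Total lines: 11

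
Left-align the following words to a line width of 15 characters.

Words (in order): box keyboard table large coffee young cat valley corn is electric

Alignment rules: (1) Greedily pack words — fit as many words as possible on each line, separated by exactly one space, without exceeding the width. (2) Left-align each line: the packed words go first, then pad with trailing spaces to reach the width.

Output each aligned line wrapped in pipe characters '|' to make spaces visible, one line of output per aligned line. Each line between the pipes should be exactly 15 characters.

Answer: |box keyboard   |
|table large    |
|coffee young   |
|cat valley corn|
|is electric    |

Derivation:
Line 1: ['box', 'keyboard'] (min_width=12, slack=3)
Line 2: ['table', 'large'] (min_width=11, slack=4)
Line 3: ['coffee', 'young'] (min_width=12, slack=3)
Line 4: ['cat', 'valley', 'corn'] (min_width=15, slack=0)
Line 5: ['is', 'electric'] (min_width=11, slack=4)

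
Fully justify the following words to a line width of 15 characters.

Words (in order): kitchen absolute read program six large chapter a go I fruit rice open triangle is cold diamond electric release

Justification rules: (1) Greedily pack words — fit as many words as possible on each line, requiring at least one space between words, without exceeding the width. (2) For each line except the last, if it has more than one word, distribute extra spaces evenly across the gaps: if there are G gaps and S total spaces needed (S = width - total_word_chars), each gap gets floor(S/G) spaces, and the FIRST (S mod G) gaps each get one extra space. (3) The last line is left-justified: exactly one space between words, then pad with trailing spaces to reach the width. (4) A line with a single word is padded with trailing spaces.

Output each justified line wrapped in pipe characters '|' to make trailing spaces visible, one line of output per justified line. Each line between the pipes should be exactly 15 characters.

Line 1: ['kitchen'] (min_width=7, slack=8)
Line 2: ['absolute', 'read'] (min_width=13, slack=2)
Line 3: ['program', 'six'] (min_width=11, slack=4)
Line 4: ['large', 'chapter', 'a'] (min_width=15, slack=0)
Line 5: ['go', 'I', 'fruit', 'rice'] (min_width=15, slack=0)
Line 6: ['open', 'triangle'] (min_width=13, slack=2)
Line 7: ['is', 'cold', 'diamond'] (min_width=15, slack=0)
Line 8: ['electric'] (min_width=8, slack=7)
Line 9: ['release'] (min_width=7, slack=8)

Answer: |kitchen        |
|absolute   read|
|program     six|
|large chapter a|
|go I fruit rice|
|open   triangle|
|is cold diamond|
|electric       |
|release        |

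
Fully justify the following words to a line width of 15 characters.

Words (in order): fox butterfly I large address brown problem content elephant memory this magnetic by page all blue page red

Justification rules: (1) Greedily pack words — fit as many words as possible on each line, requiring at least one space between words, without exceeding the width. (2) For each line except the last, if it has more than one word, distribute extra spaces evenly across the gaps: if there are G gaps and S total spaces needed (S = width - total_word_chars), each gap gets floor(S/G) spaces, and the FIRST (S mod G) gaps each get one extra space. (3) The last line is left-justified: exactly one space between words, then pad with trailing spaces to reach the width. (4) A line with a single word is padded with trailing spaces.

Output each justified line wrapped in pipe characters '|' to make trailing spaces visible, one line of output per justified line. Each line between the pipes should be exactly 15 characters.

Line 1: ['fox', 'butterfly', 'I'] (min_width=15, slack=0)
Line 2: ['large', 'address'] (min_width=13, slack=2)
Line 3: ['brown', 'problem'] (min_width=13, slack=2)
Line 4: ['content'] (min_width=7, slack=8)
Line 5: ['elephant', 'memory'] (min_width=15, slack=0)
Line 6: ['this', 'magnetic'] (min_width=13, slack=2)
Line 7: ['by', 'page', 'all'] (min_width=11, slack=4)
Line 8: ['blue', 'page', 'red'] (min_width=13, slack=2)

Answer: |fox butterfly I|
|large   address|
|brown   problem|
|content        |
|elephant memory|
|this   magnetic|
|by   page   all|
|blue page red  |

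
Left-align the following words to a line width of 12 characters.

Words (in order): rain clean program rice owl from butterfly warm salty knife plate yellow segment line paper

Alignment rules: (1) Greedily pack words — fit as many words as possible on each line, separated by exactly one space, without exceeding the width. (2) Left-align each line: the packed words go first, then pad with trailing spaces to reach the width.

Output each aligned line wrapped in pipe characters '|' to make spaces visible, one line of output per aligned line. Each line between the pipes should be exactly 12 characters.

Answer: |rain clean  |
|program rice|
|owl from    |
|butterfly   |
|warm salty  |
|knife plate |
|yellow      |
|segment line|
|paper       |

Derivation:
Line 1: ['rain', 'clean'] (min_width=10, slack=2)
Line 2: ['program', 'rice'] (min_width=12, slack=0)
Line 3: ['owl', 'from'] (min_width=8, slack=4)
Line 4: ['butterfly'] (min_width=9, slack=3)
Line 5: ['warm', 'salty'] (min_width=10, slack=2)
Line 6: ['knife', 'plate'] (min_width=11, slack=1)
Line 7: ['yellow'] (min_width=6, slack=6)
Line 8: ['segment', 'line'] (min_width=12, slack=0)
Line 9: ['paper'] (min_width=5, slack=7)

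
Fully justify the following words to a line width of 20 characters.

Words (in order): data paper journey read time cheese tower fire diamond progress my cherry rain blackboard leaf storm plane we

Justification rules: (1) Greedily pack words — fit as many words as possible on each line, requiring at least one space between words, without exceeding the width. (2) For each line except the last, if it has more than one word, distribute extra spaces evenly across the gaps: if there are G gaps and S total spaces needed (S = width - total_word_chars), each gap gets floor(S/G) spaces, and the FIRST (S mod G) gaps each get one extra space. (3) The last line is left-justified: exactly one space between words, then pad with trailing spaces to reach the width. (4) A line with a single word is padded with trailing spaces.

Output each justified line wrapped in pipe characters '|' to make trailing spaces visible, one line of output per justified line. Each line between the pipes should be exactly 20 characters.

Line 1: ['data', 'paper', 'journey'] (min_width=18, slack=2)
Line 2: ['read', 'time', 'cheese'] (min_width=16, slack=4)
Line 3: ['tower', 'fire', 'diamond'] (min_width=18, slack=2)
Line 4: ['progress', 'my', 'cherry'] (min_width=18, slack=2)
Line 5: ['rain', 'blackboard', 'leaf'] (min_width=20, slack=0)
Line 6: ['storm', 'plane', 'we'] (min_width=14, slack=6)

Answer: |data  paper  journey|
|read   time   cheese|
|tower  fire  diamond|
|progress  my  cherry|
|rain blackboard leaf|
|storm plane we      |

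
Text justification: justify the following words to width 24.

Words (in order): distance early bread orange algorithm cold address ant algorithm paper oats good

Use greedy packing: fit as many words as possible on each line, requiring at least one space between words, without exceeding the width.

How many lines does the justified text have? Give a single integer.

Answer: 4

Derivation:
Line 1: ['distance', 'early', 'bread'] (min_width=20, slack=4)
Line 2: ['orange', 'algorithm', 'cold'] (min_width=21, slack=3)
Line 3: ['address', 'ant', 'algorithm'] (min_width=21, slack=3)
Line 4: ['paper', 'oats', 'good'] (min_width=15, slack=9)
Total lines: 4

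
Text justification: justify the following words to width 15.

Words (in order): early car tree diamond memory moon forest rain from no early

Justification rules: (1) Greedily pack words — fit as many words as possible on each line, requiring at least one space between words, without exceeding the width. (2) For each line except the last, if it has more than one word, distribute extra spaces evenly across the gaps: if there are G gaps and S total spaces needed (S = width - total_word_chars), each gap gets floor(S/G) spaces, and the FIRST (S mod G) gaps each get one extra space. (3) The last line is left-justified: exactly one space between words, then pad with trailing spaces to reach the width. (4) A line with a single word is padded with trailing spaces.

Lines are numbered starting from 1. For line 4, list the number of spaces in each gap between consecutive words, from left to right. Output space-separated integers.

Line 1: ['early', 'car', 'tree'] (min_width=14, slack=1)
Line 2: ['diamond', 'memory'] (min_width=14, slack=1)
Line 3: ['moon', 'forest'] (min_width=11, slack=4)
Line 4: ['rain', 'from', 'no'] (min_width=12, slack=3)
Line 5: ['early'] (min_width=5, slack=10)

Answer: 3 2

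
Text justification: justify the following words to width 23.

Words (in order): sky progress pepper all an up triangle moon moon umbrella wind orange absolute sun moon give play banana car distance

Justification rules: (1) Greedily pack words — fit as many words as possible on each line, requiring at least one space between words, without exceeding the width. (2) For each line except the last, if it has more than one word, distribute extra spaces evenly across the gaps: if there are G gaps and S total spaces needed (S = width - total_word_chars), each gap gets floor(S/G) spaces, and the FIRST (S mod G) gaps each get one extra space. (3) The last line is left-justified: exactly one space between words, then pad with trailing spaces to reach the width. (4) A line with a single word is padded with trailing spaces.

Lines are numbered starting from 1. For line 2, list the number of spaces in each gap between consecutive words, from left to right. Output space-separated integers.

Answer: 3 2 2

Derivation:
Line 1: ['sky', 'progress', 'pepper', 'all'] (min_width=23, slack=0)
Line 2: ['an', 'up', 'triangle', 'moon'] (min_width=19, slack=4)
Line 3: ['moon', 'umbrella', 'wind'] (min_width=18, slack=5)
Line 4: ['orange', 'absolute', 'sun'] (min_width=19, slack=4)
Line 5: ['moon', 'give', 'play', 'banana'] (min_width=21, slack=2)
Line 6: ['car', 'distance'] (min_width=12, slack=11)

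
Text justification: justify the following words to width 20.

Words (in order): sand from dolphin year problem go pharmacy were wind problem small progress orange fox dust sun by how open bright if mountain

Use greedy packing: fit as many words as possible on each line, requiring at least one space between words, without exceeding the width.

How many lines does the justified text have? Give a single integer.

Line 1: ['sand', 'from', 'dolphin'] (min_width=17, slack=3)
Line 2: ['year', 'problem', 'go'] (min_width=15, slack=5)
Line 3: ['pharmacy', 'were', 'wind'] (min_width=18, slack=2)
Line 4: ['problem', 'small'] (min_width=13, slack=7)
Line 5: ['progress', 'orange', 'fox'] (min_width=19, slack=1)
Line 6: ['dust', 'sun', 'by', 'how', 'open'] (min_width=20, slack=0)
Line 7: ['bright', 'if', 'mountain'] (min_width=18, slack=2)
Total lines: 7

Answer: 7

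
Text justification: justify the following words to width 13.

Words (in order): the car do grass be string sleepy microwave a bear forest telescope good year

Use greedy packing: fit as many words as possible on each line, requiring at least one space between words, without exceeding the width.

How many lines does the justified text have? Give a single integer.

Answer: 7

Derivation:
Line 1: ['the', 'car', 'do'] (min_width=10, slack=3)
Line 2: ['grass', 'be'] (min_width=8, slack=5)
Line 3: ['string', 'sleepy'] (min_width=13, slack=0)
Line 4: ['microwave', 'a'] (min_width=11, slack=2)
Line 5: ['bear', 'forest'] (min_width=11, slack=2)
Line 6: ['telescope'] (min_width=9, slack=4)
Line 7: ['good', 'year'] (min_width=9, slack=4)
Total lines: 7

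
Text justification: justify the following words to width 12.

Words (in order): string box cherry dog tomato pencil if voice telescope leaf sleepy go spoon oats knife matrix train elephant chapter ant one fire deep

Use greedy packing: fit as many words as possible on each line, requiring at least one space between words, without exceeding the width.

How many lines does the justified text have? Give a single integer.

Line 1: ['string', 'box'] (min_width=10, slack=2)
Line 2: ['cherry', 'dog'] (min_width=10, slack=2)
Line 3: ['tomato'] (min_width=6, slack=6)
Line 4: ['pencil', 'if'] (min_width=9, slack=3)
Line 5: ['voice'] (min_width=5, slack=7)
Line 6: ['telescope'] (min_width=9, slack=3)
Line 7: ['leaf', 'sleepy'] (min_width=11, slack=1)
Line 8: ['go', 'spoon'] (min_width=8, slack=4)
Line 9: ['oats', 'knife'] (min_width=10, slack=2)
Line 10: ['matrix', 'train'] (min_width=12, slack=0)
Line 11: ['elephant'] (min_width=8, slack=4)
Line 12: ['chapter', 'ant'] (min_width=11, slack=1)
Line 13: ['one', 'fire'] (min_width=8, slack=4)
Line 14: ['deep'] (min_width=4, slack=8)
Total lines: 14

Answer: 14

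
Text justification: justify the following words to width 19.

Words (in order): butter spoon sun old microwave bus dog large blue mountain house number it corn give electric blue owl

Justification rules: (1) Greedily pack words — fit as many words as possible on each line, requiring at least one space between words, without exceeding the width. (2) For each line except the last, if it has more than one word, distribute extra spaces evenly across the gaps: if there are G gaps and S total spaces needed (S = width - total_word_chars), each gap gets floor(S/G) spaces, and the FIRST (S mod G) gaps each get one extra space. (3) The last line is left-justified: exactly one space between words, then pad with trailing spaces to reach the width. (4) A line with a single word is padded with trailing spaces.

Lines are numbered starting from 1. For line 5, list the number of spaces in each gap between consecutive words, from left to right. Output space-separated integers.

Line 1: ['butter', 'spoon', 'sun'] (min_width=16, slack=3)
Line 2: ['old', 'microwave', 'bus'] (min_width=17, slack=2)
Line 3: ['dog', 'large', 'blue'] (min_width=14, slack=5)
Line 4: ['mountain', 'house'] (min_width=14, slack=5)
Line 5: ['number', 'it', 'corn', 'give'] (min_width=19, slack=0)
Line 6: ['electric', 'blue', 'owl'] (min_width=17, slack=2)

Answer: 1 1 1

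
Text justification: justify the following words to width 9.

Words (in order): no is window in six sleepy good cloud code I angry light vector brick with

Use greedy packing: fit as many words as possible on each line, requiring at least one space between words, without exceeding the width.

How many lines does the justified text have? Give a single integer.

Line 1: ['no', 'is'] (min_width=5, slack=4)
Line 2: ['window', 'in'] (min_width=9, slack=0)
Line 3: ['six'] (min_width=3, slack=6)
Line 4: ['sleepy'] (min_width=6, slack=3)
Line 5: ['good'] (min_width=4, slack=5)
Line 6: ['cloud'] (min_width=5, slack=4)
Line 7: ['code', 'I'] (min_width=6, slack=3)
Line 8: ['angry'] (min_width=5, slack=4)
Line 9: ['light'] (min_width=5, slack=4)
Line 10: ['vector'] (min_width=6, slack=3)
Line 11: ['brick'] (min_width=5, slack=4)
Line 12: ['with'] (min_width=4, slack=5)
Total lines: 12

Answer: 12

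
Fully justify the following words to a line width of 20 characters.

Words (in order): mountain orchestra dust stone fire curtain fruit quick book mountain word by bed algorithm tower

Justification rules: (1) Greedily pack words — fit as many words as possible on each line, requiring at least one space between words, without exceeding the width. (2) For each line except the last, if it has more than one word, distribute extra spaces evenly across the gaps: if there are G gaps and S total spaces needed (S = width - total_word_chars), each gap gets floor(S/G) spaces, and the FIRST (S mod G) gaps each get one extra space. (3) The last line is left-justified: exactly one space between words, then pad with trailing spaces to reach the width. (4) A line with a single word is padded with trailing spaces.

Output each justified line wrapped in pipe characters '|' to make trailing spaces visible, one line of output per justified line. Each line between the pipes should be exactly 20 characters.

Answer: |mountain   orchestra|
|dust    stone   fire|
|curtain  fruit quick|
|book  mountain  word|
|by   bed   algorithm|
|tower               |

Derivation:
Line 1: ['mountain', 'orchestra'] (min_width=18, slack=2)
Line 2: ['dust', 'stone', 'fire'] (min_width=15, slack=5)
Line 3: ['curtain', 'fruit', 'quick'] (min_width=19, slack=1)
Line 4: ['book', 'mountain', 'word'] (min_width=18, slack=2)
Line 5: ['by', 'bed', 'algorithm'] (min_width=16, slack=4)
Line 6: ['tower'] (min_width=5, slack=15)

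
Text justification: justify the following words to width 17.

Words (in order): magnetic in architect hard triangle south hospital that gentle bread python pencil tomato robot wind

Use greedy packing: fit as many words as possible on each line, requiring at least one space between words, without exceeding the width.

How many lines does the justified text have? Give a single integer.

Line 1: ['magnetic', 'in'] (min_width=11, slack=6)
Line 2: ['architect', 'hard'] (min_width=14, slack=3)
Line 3: ['triangle', 'south'] (min_width=14, slack=3)
Line 4: ['hospital', 'that'] (min_width=13, slack=4)
Line 5: ['gentle', 'bread'] (min_width=12, slack=5)
Line 6: ['python', 'pencil'] (min_width=13, slack=4)
Line 7: ['tomato', 'robot', 'wind'] (min_width=17, slack=0)
Total lines: 7

Answer: 7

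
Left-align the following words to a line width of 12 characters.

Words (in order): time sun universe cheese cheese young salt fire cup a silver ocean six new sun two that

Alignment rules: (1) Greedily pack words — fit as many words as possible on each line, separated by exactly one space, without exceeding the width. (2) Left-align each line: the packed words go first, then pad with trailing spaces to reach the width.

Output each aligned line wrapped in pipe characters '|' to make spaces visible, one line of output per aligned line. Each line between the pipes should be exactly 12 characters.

Answer: |time sun    |
|universe    |
|cheese      |
|cheese young|
|salt fire   |
|cup a silver|
|ocean six   |
|new sun two |
|that        |

Derivation:
Line 1: ['time', 'sun'] (min_width=8, slack=4)
Line 2: ['universe'] (min_width=8, slack=4)
Line 3: ['cheese'] (min_width=6, slack=6)
Line 4: ['cheese', 'young'] (min_width=12, slack=0)
Line 5: ['salt', 'fire'] (min_width=9, slack=3)
Line 6: ['cup', 'a', 'silver'] (min_width=12, slack=0)
Line 7: ['ocean', 'six'] (min_width=9, slack=3)
Line 8: ['new', 'sun', 'two'] (min_width=11, slack=1)
Line 9: ['that'] (min_width=4, slack=8)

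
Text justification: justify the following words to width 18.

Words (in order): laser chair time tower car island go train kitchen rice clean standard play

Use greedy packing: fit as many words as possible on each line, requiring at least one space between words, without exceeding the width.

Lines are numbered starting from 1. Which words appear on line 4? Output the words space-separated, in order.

Line 1: ['laser', 'chair', 'time'] (min_width=16, slack=2)
Line 2: ['tower', 'car', 'island'] (min_width=16, slack=2)
Line 3: ['go', 'train', 'kitchen'] (min_width=16, slack=2)
Line 4: ['rice', 'clean'] (min_width=10, slack=8)
Line 5: ['standard', 'play'] (min_width=13, slack=5)

Answer: rice clean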